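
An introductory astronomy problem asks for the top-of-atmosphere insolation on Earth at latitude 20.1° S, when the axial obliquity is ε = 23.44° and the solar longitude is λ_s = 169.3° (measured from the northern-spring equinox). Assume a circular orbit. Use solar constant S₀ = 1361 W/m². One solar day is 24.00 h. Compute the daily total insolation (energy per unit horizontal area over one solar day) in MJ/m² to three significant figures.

Solar declination: sin δ = sin ε · sin λ_s = sin 23.44° × sin 169.3° = 0.07386, so δ = +4.235°.
cos H₀ = −tan(-20.1°) tan(+4.235°) = 0.0271, H₀ = 1.5437 rad.
Bracket: H₀ sin φ sin δ + cos φ cos δ sin H₀ = 1.5437×-0.34366×0.07386 + 0.93909×0.99727×0.99963 = -0.039183 + 0.936180 = 0.896997.
Q̄ = (S₀/π) × [bracket] = (1361/π) × 0.896997 = 388.60 W/m².
Daily total = Q̄ × 24.00 h × 3600 s/h = 388.60 × 24.00 × 3600 / 10⁶ = 33.58 MJ/m².

33.6 MJ/m²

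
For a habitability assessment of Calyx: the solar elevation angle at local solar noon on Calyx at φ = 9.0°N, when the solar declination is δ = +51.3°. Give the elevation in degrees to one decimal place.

At local noon the hour angle is zero, so the zenith angle equals |φ − δ| = |+9.0° − (+51.300°)| = 42.300°.
Elevation = 90° − 42.300° = 47.7°.

47.7°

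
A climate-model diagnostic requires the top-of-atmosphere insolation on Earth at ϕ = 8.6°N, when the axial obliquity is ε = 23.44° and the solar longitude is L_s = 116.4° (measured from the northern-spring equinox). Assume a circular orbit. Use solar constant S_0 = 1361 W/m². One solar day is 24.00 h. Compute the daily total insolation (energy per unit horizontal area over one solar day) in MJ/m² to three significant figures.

37.8 MJ/m²

Solar declination: sin δ = sin ε · sin L_s = sin 23.44° × sin 116.4° = 0.35630, so δ = +20.873°.
cos h₀ = −tan(+8.6°) tan(+20.873°) = -0.0577, h₀ = 1.6285 rad.
Bracket: h₀ sin ϕ sin δ + cos ϕ cos δ sin h₀ = 1.6285×0.14954×0.35630 + 0.98876×0.93437×0.99834 = 0.086768 + 0.922334 = 1.009102.
Q̄ = (S_0/π) × [bracket] = (1361/π) × 1.009102 = 437.16 W/m².
Daily total = Q̄ × 24.00 h × 3600 s/h = 437.16 × 24.00 × 3600 / 10⁶ = 37.77 MJ/m².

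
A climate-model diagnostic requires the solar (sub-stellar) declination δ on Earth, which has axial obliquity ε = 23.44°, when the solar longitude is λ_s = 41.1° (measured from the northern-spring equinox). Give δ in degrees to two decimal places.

sin δ = sin ε · sin λ_s = sin 23.44° × sin 41.1° = 0.261496.
δ = arcsin(0.261496) = +15.16°.

δ = +15.16°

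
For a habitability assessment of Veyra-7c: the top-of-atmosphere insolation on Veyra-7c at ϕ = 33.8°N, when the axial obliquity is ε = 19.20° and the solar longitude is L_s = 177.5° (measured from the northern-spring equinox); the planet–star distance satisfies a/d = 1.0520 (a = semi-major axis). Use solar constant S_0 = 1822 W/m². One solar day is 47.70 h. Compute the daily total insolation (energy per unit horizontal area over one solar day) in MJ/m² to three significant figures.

Solar declination: sin δ = sin ε · sin L_s = sin 19.20° × sin 177.5° = 0.01434, so δ = +0.822°.
cos h₀ = −tan(+33.8°) tan(+0.822°) = -0.0096, h₀ = 1.5804 rad.
Bracket: h₀ sin ϕ sin δ + cos ϕ cos δ sin h₀ = 1.5804×0.55630×0.01434 + 0.83098×0.99990×0.99995 = 0.012607 + 0.830855 = 0.843462.
Inverse-square distance factor (a/d)² = 1.0520² = 1.106704.
Q̄ = (S_0/π) × 1.106704 × [bracket] = (1822/π) × 1.106704 × 0.843462 = 541.37 W/m².
Daily total = Q̄ × 47.70 h × 3600 s/h = 541.37 × 47.70 × 3600 / 10⁶ = 92.96 MJ/m².

93.0 MJ/m²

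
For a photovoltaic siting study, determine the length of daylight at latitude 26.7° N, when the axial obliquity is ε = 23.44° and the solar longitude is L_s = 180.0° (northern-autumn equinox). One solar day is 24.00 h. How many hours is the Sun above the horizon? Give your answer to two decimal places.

12.00 h

Solar declination: sin δ = sin ε · sin L_s = sin 23.44° × sin 180.0° = 0.00000, so δ = +0.000°.
cos h₀ = −tan ϕ · tan δ = −tan(+26.7°) × tan(+0.000°) = -0.0000, so h₀ = 1.5708 rad = 90.00°.
Daylight = 2h₀/(2π) × 24.00 h = (1.5708/π) × 24.00 = 12.00 h.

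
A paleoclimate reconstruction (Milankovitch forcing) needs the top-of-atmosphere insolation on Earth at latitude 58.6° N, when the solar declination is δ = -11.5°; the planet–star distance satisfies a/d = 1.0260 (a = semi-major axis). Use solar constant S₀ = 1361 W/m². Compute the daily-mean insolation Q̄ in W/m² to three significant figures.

cos H₀ = −tan(+58.6°) tan(-11.500°) = 0.3333, H₀ = 1.2310 rad.
Bracket: H₀ sin φ sin δ + cos φ cos δ sin H₀ = 1.2310×0.85355×-0.19937 + 0.52101×0.97992×0.94282 = -0.209482 + 0.481355 = 0.271873.
Inverse-square distance factor (a/d)² = 1.0260² = 1.052676.
Q̄ = (S₀/π) × 1.052676 × [bracket] = (1361/π) × 1.052676 × 0.271873 = 124.0 W/m².

Q̄ ≈ 124 W/m²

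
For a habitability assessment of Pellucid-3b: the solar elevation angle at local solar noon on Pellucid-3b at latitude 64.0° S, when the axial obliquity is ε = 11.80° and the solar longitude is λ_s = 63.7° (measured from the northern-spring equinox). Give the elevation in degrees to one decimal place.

15.4°

Solar declination: sin δ = sin ε · sin λ_s = sin 11.80° × sin 63.7° = 0.18333, so δ = +10.564°.
At local noon the hour angle is zero, so the zenith angle equals |φ − δ| = |-64.0° − (+10.564°)| = 74.564°.
Elevation = 90° − 74.564° = 15.4°.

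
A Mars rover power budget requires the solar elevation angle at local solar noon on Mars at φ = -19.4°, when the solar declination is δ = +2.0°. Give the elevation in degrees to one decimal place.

68.6°

At local noon the hour angle is zero, so the zenith angle equals |φ − δ| = |-19.4° − (+2.000°)| = 21.400°.
Elevation = 90° − 21.400° = 68.6°.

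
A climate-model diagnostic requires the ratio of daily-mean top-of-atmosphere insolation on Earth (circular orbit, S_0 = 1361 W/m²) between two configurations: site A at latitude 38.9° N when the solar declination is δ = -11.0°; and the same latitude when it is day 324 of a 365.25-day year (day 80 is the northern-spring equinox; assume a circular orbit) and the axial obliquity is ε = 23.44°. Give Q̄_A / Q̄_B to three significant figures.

Q̄_A / Q̄_B ≈ 1.39

— Configuration A (ϕ=+38.9°):
cos h₀ = −tan(+38.9°) tan(-11.000°) = 0.1568, h₀ = 1.4133 rad.
Bracket: h₀ sin ϕ sin δ + cos ϕ cos δ sin h₀ = 1.4133×0.62796×-0.19081 + 0.77824×0.98163×0.98762 = -0.169343 + 0.754486 = 0.585143.
Q̄ = (S_0/π) × [bracket] = (1361/π) × 0.585143 = 253.50 W/m².
— Configuration B (ϕ=+38.9°):
Solar longitude: L_s = 360° × (324 − 80)/365.25 = 240.493°.
sin δ = sin 23.44° × sin 240.493° = -0.34619, so δ = -20.255°.
cos h₀ = −tan(+38.9°) tan(-20.255°) = 0.2978, h₀ = 1.2685 rad.
Bracket: h₀ sin ϕ sin δ + cos ϕ cos δ sin h₀ = 1.2685×0.62796×-0.34619 + 0.77824×0.93816×0.95464 = -0.275764 + 0.696996 = 0.421232.
Q̄ = (S_0/π) × [bracket] = (1361/π) × 0.421232 = 182.49 W/m².
Ratio Q̄_A / Q̄_B = 253.50 / 182.49 = 1.389.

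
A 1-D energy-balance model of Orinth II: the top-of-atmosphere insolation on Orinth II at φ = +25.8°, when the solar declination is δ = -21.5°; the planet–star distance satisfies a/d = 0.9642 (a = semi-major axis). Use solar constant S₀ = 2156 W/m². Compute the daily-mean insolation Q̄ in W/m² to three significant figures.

cos H₀ = −tan(+25.8°) tan(-21.500°) = 0.1904, H₀ = 1.3792 rad.
Bracket: H₀ sin φ sin δ + cos φ cos δ sin H₀ = 1.3792×0.43523×-0.36650 + 0.90032×0.93042×0.98170 = -0.219999 + 0.822346 = 0.602347.
Inverse-square distance factor (a/d)² = 0.9642² = 0.929682.
Q̄ = (S₀/π) × 0.929682 × [bracket] = (2156/π) × 0.929682 × 0.602347 = 384.3 W/m².

Q̄ ≈ 384 W/m²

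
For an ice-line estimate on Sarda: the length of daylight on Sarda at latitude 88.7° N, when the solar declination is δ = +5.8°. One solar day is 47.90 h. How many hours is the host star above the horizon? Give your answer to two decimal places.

Sunrise equation: cos H₀ = −tan φ · tan δ = -4.4761 ≤ −1, so the host star never sets (polar day) and H₀ = π.
Daylight = 2H₀/(2π) × 47.90 h = (3.1416/π) × 47.90 = 47.90 h.

47.90 h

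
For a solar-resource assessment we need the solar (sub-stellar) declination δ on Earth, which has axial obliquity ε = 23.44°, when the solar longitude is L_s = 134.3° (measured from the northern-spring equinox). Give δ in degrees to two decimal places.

δ = +16.54°

sin δ = sin ε · sin L_s = sin 23.44° × sin 134.3° = 0.284694.
δ = arcsin(0.284694) = +16.54°.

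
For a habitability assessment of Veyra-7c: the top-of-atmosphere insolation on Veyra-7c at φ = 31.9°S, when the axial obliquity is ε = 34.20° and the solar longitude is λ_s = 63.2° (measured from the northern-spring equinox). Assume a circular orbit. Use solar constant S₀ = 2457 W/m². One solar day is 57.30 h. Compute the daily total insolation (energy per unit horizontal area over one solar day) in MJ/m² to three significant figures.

Solar declination: sin δ = sin ε · sin λ_s = sin 34.20° × sin 63.2° = 0.50171, so δ = +30.113°.
cos H₀ = −tan(-31.9°) tan(+30.113°) = 0.3610, H₀ = 1.2014 rad.
Bracket: H₀ sin φ sin δ + cos φ cos δ sin H₀ = 1.2014×-0.52844×0.50171 + 0.84897×0.86504×0.93256 = -0.318520 + 0.684866 = 0.366346.
Q̄ = (S₀/π) × [bracket] = (2457/π) × 0.366346 = 286.51 W/m².
Daily total = Q̄ × 57.30 h × 3600 s/h = 286.51 × 57.30 × 3600 / 10⁶ = 59.10 MJ/m².

59.1 MJ/m²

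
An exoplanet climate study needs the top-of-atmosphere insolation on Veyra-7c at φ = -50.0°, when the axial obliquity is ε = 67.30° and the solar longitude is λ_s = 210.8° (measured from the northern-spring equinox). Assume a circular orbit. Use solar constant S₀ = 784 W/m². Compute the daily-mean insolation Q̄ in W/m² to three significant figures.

Solar declination: sin δ = sin ε · sin λ_s = sin 67.30° × sin 210.8° = -0.47238, so δ = -28.189°.
cos H₀ = −tan(-50.0°) tan(-28.189°) = -0.6387, H₀ = 2.2636 rad.
Bracket: H₀ sin φ sin δ + cos φ cos δ sin H₀ = 2.2636×-0.76604×-0.47238 + 0.64279×0.88140×0.76944 = 0.819111 + 0.435930 = 1.255041.
Q̄ = (S₀/π) × [bracket] = (784/π) × 1.255041 = 313.2 W/m².

Q̄ ≈ 313 W/m²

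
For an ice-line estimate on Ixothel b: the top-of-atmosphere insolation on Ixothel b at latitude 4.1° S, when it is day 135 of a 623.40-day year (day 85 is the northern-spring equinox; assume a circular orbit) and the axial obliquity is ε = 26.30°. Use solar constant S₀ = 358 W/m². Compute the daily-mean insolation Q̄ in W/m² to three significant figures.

Solar longitude: λ_s = 360° × (135 − 85)/623.40 = 28.874°.
sin δ = sin 26.30° × sin 28.874° = 0.21395, so δ = +12.354°.
cos H₀ = −tan(-4.1°) tan(+12.354°) = 0.0157, H₀ = 1.5551 rad.
Bracket: H₀ sin φ sin δ + cos φ cos δ sin H₀ = 1.5551×-0.07150×0.21395 + 0.99744×0.97684×0.99988 = -0.023789 + 0.974222 = 0.950433.
Q̄ = (S₀/π) × [bracket] = (358/π) × 0.950433 = 108.3 W/m².

Q̄ ≈ 108 W/m²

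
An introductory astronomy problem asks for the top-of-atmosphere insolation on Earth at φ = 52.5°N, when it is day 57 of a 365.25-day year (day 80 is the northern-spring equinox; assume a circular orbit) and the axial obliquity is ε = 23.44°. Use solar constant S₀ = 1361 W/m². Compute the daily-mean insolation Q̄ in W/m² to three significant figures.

Q̄ ≈ 183 W/m²

Solar longitude: λ_s = 360° × (57 − 80)/365.25 = -22.669°, i.e. -22.669° + 360° = 337.331°.
sin δ = sin 23.44° × sin 337.331° = -0.15331, so δ = -8.819°.
cos H₀ = −tan(+52.5°) tan(-8.819°) = 0.2022, H₀ = 1.3672 rad.
Bracket: H₀ sin φ sin δ + cos φ cos δ sin H₀ = 1.3672×0.79335×-0.15331 + 0.60876×0.98818×0.97935 = -0.166290 + 0.589142 = 0.422852.
Q̄ = (S₀/π) × [bracket] = (1361/π) × 0.422852 = 183.2 W/m².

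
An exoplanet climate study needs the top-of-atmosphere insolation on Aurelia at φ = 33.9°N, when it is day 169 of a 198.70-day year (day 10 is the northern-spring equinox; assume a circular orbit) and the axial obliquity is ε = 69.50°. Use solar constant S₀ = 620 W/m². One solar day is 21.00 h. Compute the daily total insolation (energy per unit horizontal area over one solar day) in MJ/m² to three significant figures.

Solar longitude: λ_s = 360° × (169 − 10)/198.70 = 288.072°.
sin δ = sin 69.50° × sin 288.072° = -0.89046, so δ = -62.931°.
cos H₀ = −tan(+33.9°) tan(-62.931°) = 1.3149 ≥ 1 ⇒ polar night, H₀ = 0 and Q̄ = 0.
Daily total = Q̄ × 21.00 h × 3600 s/h = 0.00 MJ/m².

0.00 MJ/m²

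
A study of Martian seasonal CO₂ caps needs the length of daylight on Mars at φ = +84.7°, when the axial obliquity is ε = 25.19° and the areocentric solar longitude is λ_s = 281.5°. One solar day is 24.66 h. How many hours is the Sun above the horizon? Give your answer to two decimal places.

sin δ = sin 25.19° × sin 281.5° = -0.41708, so δ = -24.650°.
cos H₀ = −tan φ · tan δ = 4.9467 ≥ 1, so the Sun never rises (polar night) and H₀ = 0.
Daylight = 2H₀/(2π) × 24.66 h = (0.0000/π) × 24.66 = 0.00 h.

0.00 h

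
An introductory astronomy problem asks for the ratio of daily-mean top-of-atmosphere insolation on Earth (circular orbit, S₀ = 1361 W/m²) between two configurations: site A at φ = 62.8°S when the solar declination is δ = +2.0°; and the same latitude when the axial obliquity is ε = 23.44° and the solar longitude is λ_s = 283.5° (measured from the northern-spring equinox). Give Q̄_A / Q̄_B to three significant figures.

— Configuration A (φ=-62.8°):
cos H₀ = −tan(-62.8°) tan(+2.000°) = 0.0679, H₀ = 1.5028 rad.
Bracket: H₀ sin φ sin δ + cos φ cos δ sin H₀ = 1.5028×-0.88942×0.03490 + 0.45710×0.99939×0.99769 = -0.046648 + 0.455766 = 0.409118.
Q̄ = (S₀/π) × [bracket] = (1361/π) × 0.409118 = 177.24 W/m².
— Configuration B (φ=-62.8°):
Solar declination: sin δ = sin ε · sin λ_s = sin 23.44° × sin 283.5° = -0.38680, so δ = -22.755°.
cos H₀ = −tan(-62.8°) tan(-22.755°) = -0.8162, H₀ = 2.5255 rad.
Bracket: H₀ sin φ sin δ + cos φ cos δ sin H₀ = 2.5255×-0.88942×-0.38680 + 0.45710×0.92216×0.57784 = 0.868842 + 0.243571 = 1.112413.
Q̄ = (S₀/π) × [bracket] = (1361/π) × 1.112413 = 481.92 W/m².
Ratio Q̄_A / Q̄_B = 177.24 / 481.92 = 0.3678.

Q̄_A / Q̄_B ≈ 0.368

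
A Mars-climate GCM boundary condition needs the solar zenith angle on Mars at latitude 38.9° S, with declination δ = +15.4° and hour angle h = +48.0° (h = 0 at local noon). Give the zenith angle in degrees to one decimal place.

θ_z = 70.4°

cos θ_z = sin ϕ sin δ + cos ϕ cos δ cos h = -0.166759 + 0.502049 = 0.335290.
θ_z = arccos(0.335290) = 70.4°.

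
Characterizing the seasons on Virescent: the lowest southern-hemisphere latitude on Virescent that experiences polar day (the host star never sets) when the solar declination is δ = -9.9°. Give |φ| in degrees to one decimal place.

|φ| = 80.1°

Polar day requires cos H₀ = −tan φ tan δ ≤ −1, i.e. tan φ tan δ ≥ 1.
The boundary is |tan φ| · |tan δ| = 1, so |φ| = 90° − |δ| = 90° − 9.9° = 80.1° in the southern hemisphere.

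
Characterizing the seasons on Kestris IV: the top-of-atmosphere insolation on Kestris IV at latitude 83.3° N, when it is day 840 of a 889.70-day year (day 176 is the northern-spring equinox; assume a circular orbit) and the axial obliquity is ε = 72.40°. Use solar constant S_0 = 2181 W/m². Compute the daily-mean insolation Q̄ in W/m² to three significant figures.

Q̄ ≈ 0.00 W/m²

Solar longitude: L_s = 360° × (840 − 176)/889.70 = 268.675°.
sin δ = sin 72.40° × sin 268.675° = -0.95294, so δ = -72.352°.
cos h₀ = −tan(+83.3°) tan(-72.352°) = 26.7569 ≥ 1 ⇒ polar night, h₀ = 0 and Q̄ = 0.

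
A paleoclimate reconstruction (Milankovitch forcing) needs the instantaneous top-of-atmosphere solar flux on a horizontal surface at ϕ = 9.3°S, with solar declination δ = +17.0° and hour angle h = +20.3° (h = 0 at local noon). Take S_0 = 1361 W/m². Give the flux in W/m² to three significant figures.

1.14e+03 W/m²

cos θ_z = sin ϕ sin δ + cos ϕ cos δ cos h = -0.047248 + 0.885118 = 0.837870.
Flux = S_0 · cos θ_z = 1361 × 0.837870 = 1140 W/m².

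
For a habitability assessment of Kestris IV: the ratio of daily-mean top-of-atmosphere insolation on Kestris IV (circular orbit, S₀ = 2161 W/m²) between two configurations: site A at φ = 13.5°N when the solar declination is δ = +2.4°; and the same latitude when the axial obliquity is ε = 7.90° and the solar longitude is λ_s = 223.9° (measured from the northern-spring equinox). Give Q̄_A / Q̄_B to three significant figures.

— Configuration A (φ=+13.5°):
cos H₀ = −tan(+13.5°) tan(+2.400°) = -0.0101, H₀ = 1.5809 rad.
Bracket: H₀ sin φ sin δ + cos φ cos δ sin H₀ = 1.5809×0.23345×0.04188 + 0.97237×0.99912×0.99995 = 0.015456 + 0.971466 = 0.986922.
Q̄ = (S₀/π) × [bracket] = (2161/π) × 0.986922 = 678.87 W/m².
— Configuration B (φ=+13.5°):
Solar declination: sin δ = sin ε · sin λ_s = sin 7.90° × sin 223.9° = -0.09530, so δ = -5.469°.
cos H₀ = −tan(+13.5°) tan(-5.469°) = 0.0230, H₀ = 1.5478 rad.
Bracket: H₀ sin φ sin δ + cos φ cos δ sin H₀ = 1.5478×0.23345×-0.09530 + 0.97237×0.99545×0.99974 = -0.034435 + 0.967694 = 0.933259.
Q̄ = (S₀/π) × [bracket] = (2161/π) × 0.933259 = 641.96 W/m².
Ratio Q̄_A / Q̄_B = 678.87 / 641.96 = 1.057.

Q̄_A / Q̄_B ≈ 1.06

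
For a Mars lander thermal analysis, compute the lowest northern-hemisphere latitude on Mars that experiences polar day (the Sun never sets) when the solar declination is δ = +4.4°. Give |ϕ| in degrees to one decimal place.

|ϕ| = 85.6°

Polar day requires cos h₀ = −tan ϕ tan δ ≤ −1, i.e. tan ϕ tan δ ≥ 1.
The boundary is |tan ϕ| · |tan δ| = 1, so |ϕ| = 90° − |δ| = 90° − 4.4° = 85.6° in the northern hemisphere.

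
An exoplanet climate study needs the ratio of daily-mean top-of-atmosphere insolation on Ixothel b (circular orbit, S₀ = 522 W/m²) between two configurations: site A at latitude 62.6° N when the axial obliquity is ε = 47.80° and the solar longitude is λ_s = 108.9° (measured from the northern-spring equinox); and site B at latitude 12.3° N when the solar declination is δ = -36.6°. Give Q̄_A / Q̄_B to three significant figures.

Q̄_A / Q̄_B ≈ 3.28

— Configuration A (φ=+62.6°):
Solar declination: sin δ = sin ε · sin λ_s = sin 47.80° × sin 108.9° = 0.70086, so δ = +44.496°.
cos H₀ = −tan(+62.6°) tan(+44.496°) = -1.8956 ≤ −1 ⇒ polar day, H₀ = π.
Bracket: H₀ sin φ sin δ + cos φ cos δ sin H₀ = 3.1416×0.88782×0.70086 + 0.46020×0.71329×0.00000 = 1.954821 + 0.000000 = 1.954821.
Q̄ = (S₀/π) × [bracket] = (522/π) × 1.954821 = 324.81 W/m².
— Configuration B (φ=+12.3°):
cos H₀ = −tan(+12.3°) tan(-36.600°) = 0.1619, H₀ = 1.4082 rad.
Bracket: H₀ sin φ sin δ + cos φ cos δ sin H₀ = 1.4082×0.21303×-0.59622 + 0.97705×0.80282×0.98680 = -0.178859 + 0.774041 = 0.595182.
Q̄ = (S₀/π) × [bracket] = (522/π) × 0.595182 = 98.894 W/m².
Ratio Q̄_A / Q̄_B = 324.81 / 98.894 = 3.284.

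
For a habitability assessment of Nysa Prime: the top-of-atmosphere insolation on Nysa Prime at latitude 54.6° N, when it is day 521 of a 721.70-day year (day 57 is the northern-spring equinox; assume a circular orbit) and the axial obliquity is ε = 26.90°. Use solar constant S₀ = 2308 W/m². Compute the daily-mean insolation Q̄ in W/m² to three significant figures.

Solar longitude: λ_s = 360° × (521 − 57)/721.70 = 231.454°.
sin δ = sin 26.90° × sin 231.454° = -0.35385, so δ = -20.723°.
cos H₀ = −tan(+54.6°) tan(-20.723°) = 0.5324, H₀ = 1.0094 rad.
Bracket: H₀ sin φ sin δ + cos φ cos δ sin H₀ = 1.0094×0.81513×-0.35385 + 0.57928×0.93530×0.84652 = -0.291145 + 0.458645 = 0.167500.
Q̄ = (S₀/π) × [bracket] = (2308/π) × 0.167500 = 123.1 W/m².

Q̄ ≈ 123 W/m²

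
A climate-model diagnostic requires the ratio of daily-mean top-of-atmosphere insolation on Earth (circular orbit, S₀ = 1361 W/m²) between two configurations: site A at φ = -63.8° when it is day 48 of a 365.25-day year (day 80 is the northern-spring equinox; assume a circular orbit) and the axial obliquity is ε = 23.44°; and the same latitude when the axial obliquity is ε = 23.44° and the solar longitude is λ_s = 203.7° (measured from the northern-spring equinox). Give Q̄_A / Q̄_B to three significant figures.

— Configuration A (φ=-63.8°):
Solar longitude: λ_s = 360° × (48 − 80)/365.25 = -31.540°, i.e. -31.540° + 360° = 328.460°.
sin δ = sin 23.44° × sin 328.460° = -0.20808, so δ = -12.010°.
cos H₀ = −tan(-63.8°) tan(-12.010°) = -0.4323, H₀ = 2.0179 rad.
Bracket: H₀ sin φ sin δ + cos φ cos δ sin H₀ = 2.0179×-0.89726×-0.20808 + 0.44151×0.97811×0.90171 = 0.376746 + 0.389399 = 0.766145.
Q̄ = (S₀/π) × [bracket] = (1361/π) × 0.766145 = 331.91 W/m².
— Configuration B (φ=-63.8°):
Solar declination: sin δ = sin ε · sin λ_s = sin 23.44° × sin 203.7° = -0.15989, so δ = -9.201°.
cos H₀ = −tan(-63.8°) tan(-9.201°) = -0.3292, H₀ = 1.9062 rad.
Bracket: H₀ sin φ sin δ + cos φ cos δ sin H₀ = 1.9062×-0.89726×-0.15989 + 0.44151×0.98713×0.94427 = 0.273469 + 0.411539 = 0.685008.
Q̄ = (S₀/π) × [bracket] = (1361/π) × 0.685008 = 296.76 W/m².
Ratio Q̄_A / Q̄_B = 331.91 / 296.76 = 1.118.

Q̄_A / Q̄_B ≈ 1.12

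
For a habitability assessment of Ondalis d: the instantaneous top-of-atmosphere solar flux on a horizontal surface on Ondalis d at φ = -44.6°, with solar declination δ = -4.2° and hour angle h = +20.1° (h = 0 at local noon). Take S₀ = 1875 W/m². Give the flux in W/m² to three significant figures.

1.35e+03 W/m²

cos θ_z = sin φ sin δ + cos φ cos δ cos h = 0.051424 + 0.666864 = 0.718288.
Flux = S₀ · cos θ_z = 1875 × 0.718288 = 1347 W/m².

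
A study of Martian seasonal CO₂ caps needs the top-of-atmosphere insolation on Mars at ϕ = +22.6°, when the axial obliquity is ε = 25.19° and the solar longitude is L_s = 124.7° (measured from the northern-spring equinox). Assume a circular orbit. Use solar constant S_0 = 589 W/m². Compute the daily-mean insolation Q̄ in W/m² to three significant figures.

Solar declination: sin δ = sin ε · sin L_s = sin 25.19° × sin 124.7° = 0.34992, so δ = +20.483°.
cos h₀ = −tan(+22.6°) tan(+20.483°) = -0.1555, h₀ = 1.7269 rad.
Bracket: h₀ sin ϕ sin δ + cos ϕ cos δ sin h₀ = 1.7269×0.38430×0.34992 + 0.92321×0.93678×0.98784 = 0.232224 + 0.854328 = 1.086552.
Q̄ = (S_0/π) × [bracket] = (589/π) × 1.086552 = 203.7 W/m².

Q̄ ≈ 204 W/m²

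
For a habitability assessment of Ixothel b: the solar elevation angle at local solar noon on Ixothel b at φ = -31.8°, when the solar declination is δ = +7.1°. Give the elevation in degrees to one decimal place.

At local noon the hour angle is zero, so the zenith angle equals |φ − δ| = |-31.8° − (+7.100°)| = 38.900°.
Elevation = 90° − 38.900° = 51.1°.

51.1°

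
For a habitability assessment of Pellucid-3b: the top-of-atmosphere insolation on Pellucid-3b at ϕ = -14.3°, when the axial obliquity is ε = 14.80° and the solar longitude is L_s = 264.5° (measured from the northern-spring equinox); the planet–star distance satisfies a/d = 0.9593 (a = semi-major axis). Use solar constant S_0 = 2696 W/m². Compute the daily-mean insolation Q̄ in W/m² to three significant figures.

Q̄ ≈ 820 W/m²

Solar declination: sin δ = sin ε · sin L_s = sin 14.80° × sin 264.5° = -0.25427, so δ = -14.730°.
cos h₀ = −tan(-14.3°) tan(-14.730°) = -0.0670, h₀ = 1.6379 rad.
Bracket: h₀ sin ϕ sin δ + cos ϕ cos δ sin h₀ = 1.6379×-0.24700×-0.25427 + 0.96902×0.96713×0.99775 = 0.102868 + 0.935060 = 1.037928.
Inverse-square distance factor (a/d)² = 0.9593² = 0.920256.
Q̄ = (S_0/π) × 0.920256 × [bracket] = (2696/π) × 0.920256 × 1.037928 = 819.7 W/m².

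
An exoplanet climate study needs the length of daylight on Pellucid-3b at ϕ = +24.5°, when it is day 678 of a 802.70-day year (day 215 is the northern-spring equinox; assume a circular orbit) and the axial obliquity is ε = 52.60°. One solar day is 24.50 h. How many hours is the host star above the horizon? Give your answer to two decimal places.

10.83 h

Solar longitude: L_s = 360° × (678 − 215)/802.70 = 207.649°.
sin δ = sin 52.60° × sin 207.649° = -0.36865, so δ = -21.633°.
cos h₀ = −tan ϕ · tan δ = −tan(+24.5°) × tan(-21.633°) = 0.1807, so h₀ = 1.3891 rad = 79.59°.
Daylight = 2h₀/(2π) × 24.50 h = (1.3891/π) × 24.50 = 10.83 h.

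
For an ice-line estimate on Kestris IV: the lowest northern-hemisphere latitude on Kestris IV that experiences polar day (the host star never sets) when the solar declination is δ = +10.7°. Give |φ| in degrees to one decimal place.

Polar day requires cos H₀ = −tan φ tan δ ≤ −1, i.e. tan φ tan δ ≥ 1.
The boundary is |tan φ| · |tan δ| = 1, so |φ| = 90° − |δ| = 90° − 10.7° = 79.3° in the northern hemisphere.

|φ| = 79.3°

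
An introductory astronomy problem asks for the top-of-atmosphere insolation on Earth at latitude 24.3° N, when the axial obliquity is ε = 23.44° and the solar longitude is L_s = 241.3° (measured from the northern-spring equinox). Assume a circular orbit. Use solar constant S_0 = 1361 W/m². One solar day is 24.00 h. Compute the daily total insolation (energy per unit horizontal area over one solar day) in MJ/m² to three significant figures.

Solar declination: sin δ = sin ε · sin L_s = sin 23.44° × sin 241.3° = -0.34892, so δ = -20.421°.
cos h₀ = −tan(+24.3°) tan(-20.421°) = 0.1681, h₀ = 1.4019 rad.
Bracket: h₀ sin ϕ sin δ + cos ϕ cos δ sin h₀ = 1.4019×0.41151×-0.34892 + 0.91140×0.93715×0.98577 = -0.201291 + 0.841964 = 0.640673.
Q̄ = (S_0/π) × [bracket] = (1361/π) × 0.640673 = 277.55 W/m².
Daily total = Q̄ × 24.00 h × 3600 s/h = 277.55 × 24.00 × 3600 / 10⁶ = 23.98 MJ/m².

24.0 MJ/m²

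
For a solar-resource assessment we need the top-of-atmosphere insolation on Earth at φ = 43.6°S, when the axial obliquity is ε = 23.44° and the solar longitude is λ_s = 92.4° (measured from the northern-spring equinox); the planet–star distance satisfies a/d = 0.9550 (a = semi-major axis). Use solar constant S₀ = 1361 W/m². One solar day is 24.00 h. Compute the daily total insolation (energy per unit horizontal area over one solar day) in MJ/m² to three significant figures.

Solar declination: sin δ = sin ε · sin λ_s = sin 23.44° × sin 92.4° = 0.39744, so δ = +23.418°.
cos H₀ = −tan(-43.6°) tan(+23.418°) = 0.4125, H₀ = 1.1457 rad.
Bracket: H₀ sin φ sin δ + cos φ cos δ sin H₀ = 1.1457×-0.68962×0.39744 + 0.72417×0.91763×0.91098 = -0.314016 + 0.605365 = 0.291349.
Inverse-square distance factor (a/d)² = 0.9550² = 0.912025.
Q̄ = (S₀/π) × 0.912025 × [bracket] = (1361/π) × 0.912025 × 0.291349 = 115.11 W/m².
Daily total = Q̄ × 24.00 h × 3600 s/h = 115.11 × 24.00 × 3600 / 10⁶ = 9.946 MJ/m².

9.95 MJ/m²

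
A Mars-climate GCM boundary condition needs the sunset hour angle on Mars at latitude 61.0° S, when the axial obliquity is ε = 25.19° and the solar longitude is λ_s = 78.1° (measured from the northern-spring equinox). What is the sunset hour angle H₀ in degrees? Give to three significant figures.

Solar declination: sin δ = sin ε · sin λ_s = sin 25.19° × sin 78.1° = 0.41647, so δ = +24.612°.
cos H₀ = −tan φ · tan δ = −tan(-61.0°) × tan(+24.612°) = 0.8264, so H₀ = 0.5981 rad = 34.27°.

H₀ = 34.3°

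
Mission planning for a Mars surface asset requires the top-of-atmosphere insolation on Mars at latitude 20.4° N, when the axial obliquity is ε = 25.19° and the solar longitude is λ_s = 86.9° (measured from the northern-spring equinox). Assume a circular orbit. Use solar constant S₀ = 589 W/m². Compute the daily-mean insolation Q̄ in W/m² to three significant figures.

Solar declination: sin δ = sin ε · sin λ_s = sin 25.19° × sin 86.9° = 0.42500, so δ = +25.151°.
cos H₀ = −tan(+20.4°) tan(+25.151°) = -0.1746, H₀ = 1.7463 rad.
Bracket: H₀ sin φ sin δ + cos φ cos δ sin H₀ = 1.7463×0.34857×0.42500 + 0.93728×0.90519×0.98464 = 0.258701 + 0.835385 = 1.094086.
Q̄ = (S₀/π) × [bracket] = (589/π) × 1.094086 = 205.1 W/m².

Q̄ ≈ 205 W/m²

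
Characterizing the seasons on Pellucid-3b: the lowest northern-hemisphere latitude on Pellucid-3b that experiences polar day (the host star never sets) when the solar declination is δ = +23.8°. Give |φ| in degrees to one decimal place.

|φ| = 66.2°

Polar day requires cos H₀ = −tan φ tan δ ≤ −1, i.e. tan φ tan δ ≥ 1.
The boundary is |tan φ| · |tan δ| = 1, so |φ| = 90° − |δ| = 90° − 23.8° = 66.2° in the northern hemisphere.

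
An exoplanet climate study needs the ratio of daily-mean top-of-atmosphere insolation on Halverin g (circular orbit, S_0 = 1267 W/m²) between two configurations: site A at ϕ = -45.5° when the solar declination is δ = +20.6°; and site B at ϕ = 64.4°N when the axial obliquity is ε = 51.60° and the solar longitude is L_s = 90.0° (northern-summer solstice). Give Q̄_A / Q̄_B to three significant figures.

Q̄_A / Q̄_B ≈ 0.140

— Configuration A (ϕ=-45.5°):
cos h₀ = −tan(-45.5°) tan(+20.600°) = 0.3825, h₀ = 1.1783 rad.
Bracket: h₀ sin ϕ sin δ + cos ϕ cos δ sin h₀ = 1.1783×-0.71325×0.35184 + 0.70091×0.93606×0.92396 = -0.295694 + 0.606204 = 0.310510.
Q̄ = (S_0/π) × [bracket] = (1267/π) × 0.310510 = 125.23 W/m².
— Configuration B (ϕ=+64.4°):
Solar declination: sin δ = sin ε · sin L_s = sin 51.60° × sin 90.0° = 0.78369, so δ = +51.600°.
cos h₀ = −tan(+64.4°) tan(+51.600°) = -2.6333 ≤ −1 ⇒ polar day, h₀ = π.
Bracket: h₀ sin ϕ sin δ + cos ϕ cos δ sin h₀ = 3.1416×0.90183×0.78369 + 0.43209×0.62115×0.00000 = 2.220342 + 0.000000 = 2.220342.
Q̄ = (S_0/π) × [bracket] = (1267/π) × 2.220342 = 895.46 W/m².
Ratio Q̄_A / Q̄_B = 125.23 / 895.46 = 0.1398.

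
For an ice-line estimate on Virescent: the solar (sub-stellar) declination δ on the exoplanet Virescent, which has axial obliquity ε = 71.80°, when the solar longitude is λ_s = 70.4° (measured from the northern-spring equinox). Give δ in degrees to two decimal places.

δ = +63.50°

sin δ = sin ε · sin λ_s = sin 71.80° × sin 70.4° = 0.894928.
δ = arcsin(0.894928) = +63.50°.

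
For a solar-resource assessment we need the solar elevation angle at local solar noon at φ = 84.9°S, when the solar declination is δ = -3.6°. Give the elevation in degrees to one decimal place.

8.7°

At local noon the hour angle is zero, so the zenith angle equals |φ − δ| = |-84.9° − (-3.600°)| = 81.300°.
Elevation = 90° − 81.300° = 8.7°.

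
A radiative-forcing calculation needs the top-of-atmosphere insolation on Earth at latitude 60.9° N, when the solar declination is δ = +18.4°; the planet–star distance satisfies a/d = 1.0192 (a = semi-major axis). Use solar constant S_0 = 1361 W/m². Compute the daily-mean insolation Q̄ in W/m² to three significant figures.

cos h₀ = −tan(+60.9°) tan(+18.400°) = -0.5977, h₀ = 2.2114 rad.
Bracket: h₀ sin ϕ sin δ + cos ϕ cos δ sin h₀ = 2.2114×0.87377×0.31565 + 0.48634×0.94888×0.80175 = 0.609916 + 0.369990 = 0.979906.
Inverse-square distance factor (a/d)² = 1.0192² = 1.038769.
Q̄ = (S_0/π) × 1.038769 × [bracket] = (1361/π) × 1.038769 × 0.979906 = 441.0 W/m².

Q̄ ≈ 441 W/m²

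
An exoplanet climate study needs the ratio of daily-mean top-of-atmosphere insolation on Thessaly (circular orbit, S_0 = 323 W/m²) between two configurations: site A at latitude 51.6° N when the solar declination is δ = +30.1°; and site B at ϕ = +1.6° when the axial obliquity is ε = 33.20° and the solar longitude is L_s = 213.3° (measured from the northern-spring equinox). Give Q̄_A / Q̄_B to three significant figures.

— Configuration A (ϕ=+51.6°):
cos h₀ = −tan(+51.6°) tan(+30.100°) = -0.7314, h₀ = 2.3911 rad.
Bracket: h₀ sin ϕ sin δ + cos ϕ cos δ sin h₀ = 2.3911×0.78369×0.50151 + 0.62115×0.86515×0.68198 = 0.939770 + 0.366488 = 1.306258.
Q̄ = (S_0/π) × [bracket] = (323/π) × 1.306258 = 134.30 W/m².
— Configuration B (ϕ=+1.6°):
Solar declination: sin δ = sin ε · sin L_s = sin 33.20° × sin 213.3° = -0.30062, so δ = -17.495°.
cos h₀ = −tan(+1.6°) tan(-17.495°) = 0.0088, h₀ = 1.5620 rad.
Bracket: h₀ sin ϕ sin δ + cos ϕ cos δ sin h₀ = 1.5620×0.02792×-0.30062 + 0.99961×0.95374×0.99996 = -0.013110 + 0.953330 = 0.940220.
Q̄ = (S_0/π) × [bracket] = (323/π) × 0.940220 = 96.668 W/m².
Ratio Q̄_A / Q̄_B = 134.30 / 96.668 = 1.389.

Q̄_A / Q̄_B ≈ 1.39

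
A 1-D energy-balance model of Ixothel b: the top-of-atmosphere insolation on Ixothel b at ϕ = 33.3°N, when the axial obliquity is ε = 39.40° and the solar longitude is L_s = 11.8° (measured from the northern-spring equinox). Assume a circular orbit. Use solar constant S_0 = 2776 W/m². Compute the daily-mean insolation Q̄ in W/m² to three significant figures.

Q̄ ≈ 834 W/m²

Solar declination: sin δ = sin ε · sin L_s = sin 39.40° × sin 11.8° = 0.12980, so δ = +7.458°.
cos h₀ = −tan(+33.3°) tan(+7.458°) = -0.0860, h₀ = 1.6569 rad.
Bracket: h₀ sin ϕ sin δ + cos ϕ cos δ sin h₀ = 1.6569×0.54902×0.12980 + 0.83581×0.99154×0.99630 = 0.118075 + 0.825673 = 0.943748.
Q̄ = (S_0/π) × [bracket] = (2776/π) × 0.943748 = 833.9 W/m².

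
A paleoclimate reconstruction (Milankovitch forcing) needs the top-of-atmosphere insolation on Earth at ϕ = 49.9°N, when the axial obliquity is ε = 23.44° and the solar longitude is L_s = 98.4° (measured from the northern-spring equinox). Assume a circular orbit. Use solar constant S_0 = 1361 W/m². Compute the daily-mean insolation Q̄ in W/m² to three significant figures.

Solar declination: sin δ = sin ε · sin L_s = sin 23.44° × sin 98.4° = 0.39352, so δ = +23.174°.
cos h₀ = −tan(+49.9°) tan(+23.174°) = -0.5083, h₀ = 2.1040 rad.
Bracket: h₀ sin ϕ sin δ + cos ϕ cos δ sin h₀ = 2.1040×0.76492×0.39352 + 0.64412×0.91932×0.86116 = 0.633328 + 0.509938 = 1.143266.
Q̄ = (S_0/π) × [bracket] = (1361/π) × 1.143266 = 495.3 W/m².

Q̄ ≈ 495 W/m²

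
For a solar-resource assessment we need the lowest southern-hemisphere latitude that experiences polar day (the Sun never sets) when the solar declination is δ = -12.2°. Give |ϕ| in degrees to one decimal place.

|ϕ| = 77.8°

Polar day requires cos h₀ = −tan ϕ tan δ ≤ −1, i.e. tan ϕ tan δ ≥ 1.
The boundary is |tan ϕ| · |tan δ| = 1, so |ϕ| = 90° − |δ| = 90° − 12.2° = 77.8° in the southern hemisphere.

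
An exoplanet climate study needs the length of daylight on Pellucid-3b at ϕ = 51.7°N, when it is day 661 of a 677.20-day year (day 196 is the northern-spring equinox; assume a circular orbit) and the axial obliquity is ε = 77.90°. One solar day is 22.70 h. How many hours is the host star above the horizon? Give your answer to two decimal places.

0.00 h

Solar longitude: L_s = 360° × (661 − 196)/677.20 = 247.194°.
sin δ = sin 77.90° × sin 247.194° = -0.90134, so δ = -64.335°.
cos h₀ = −tan ϕ · tan δ = 2.6352 ≥ 1, so the host star never rises (polar night) and h₀ = 0.
Daylight = 2h₀/(2π) × 22.70 h = (0.0000/π) × 22.70 = 0.00 h.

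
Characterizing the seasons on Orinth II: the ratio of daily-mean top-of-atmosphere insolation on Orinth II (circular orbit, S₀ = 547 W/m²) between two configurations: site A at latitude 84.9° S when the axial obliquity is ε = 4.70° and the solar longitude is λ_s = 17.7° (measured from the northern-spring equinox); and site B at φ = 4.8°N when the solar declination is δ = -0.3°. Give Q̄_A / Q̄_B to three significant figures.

Q̄_A / Q̄_B ≈ 0.0536

— Configuration A (φ=-84.9°):
Solar declination: sin δ = sin ε · sin λ_s = sin 4.70° × sin 17.7° = 0.02491, so δ = +1.428°.
cos H₀ = −tan(-84.9°) tan(+1.428°) = 0.2792, H₀ = 1.2878 rad.
Bracket: H₀ sin φ sin δ + cos φ cos δ sin H₀ = 1.2878×-0.99604×0.02491 + 0.08889×0.99969×0.96023 = -0.031952 + 0.085328 = 0.053376.
Q̄ = (S₀/π) × [bracket] = (547/π) × 0.053376 = 9.2936 W/m².
— Configuration B (φ=+4.8°):
cos H₀ = −tan(+4.8°) tan(-0.300°) = 0.0004, H₀ = 1.5704 rad.
Bracket: H₀ sin φ sin δ + cos φ cos δ sin H₀ = 1.5704×0.08368×-0.00524 + 0.99649×0.99999×1.00000 = -0.000689 + 0.996480 = 0.995791.
Q̄ = (S₀/π) × [bracket] = (547/π) × 0.995791 = 173.38 W/m².
Ratio Q̄_A / Q̄_B = 9.2936 / 173.38 = 0.05360.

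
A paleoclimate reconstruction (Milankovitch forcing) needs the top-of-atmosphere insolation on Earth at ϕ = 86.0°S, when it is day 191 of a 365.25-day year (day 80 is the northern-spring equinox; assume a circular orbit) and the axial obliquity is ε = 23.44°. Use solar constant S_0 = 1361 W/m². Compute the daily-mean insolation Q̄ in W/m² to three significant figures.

Q̄ ≈ 0.00 W/m²

Solar longitude: L_s = 360° × (191 − 80)/365.25 = 109.405°.
sin δ = sin 23.44° × sin 109.405° = 0.37519, so δ = +22.036°.
cos h₀ = −tan(-86.0°) tan(+22.036°) = 5.7884 ≥ 1 ⇒ polar night, h₀ = 0 and Q̄ = 0.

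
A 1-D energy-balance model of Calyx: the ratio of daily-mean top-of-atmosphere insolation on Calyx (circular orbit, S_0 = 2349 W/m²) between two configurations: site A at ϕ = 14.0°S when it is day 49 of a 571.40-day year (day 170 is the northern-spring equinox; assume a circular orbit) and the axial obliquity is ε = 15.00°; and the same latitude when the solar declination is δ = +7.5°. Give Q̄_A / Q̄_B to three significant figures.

Q̄_A / Q̄_B ≈ 1.14

— Configuration A (ϕ=-14.0°):
Solar longitude: L_s = 360° × (49 − 170)/571.40 = -76.234°, i.e. -76.234° + 360° = 283.766°.
sin δ = sin 15.00° × sin 283.766° = -0.25138, so δ = -14.559°.
cos h₀ = −tan(-14.0°) tan(-14.559°) = -0.0648, h₀ = 1.6356 rad.
Bracket: h₀ sin ϕ sin δ + cos ϕ cos δ sin h₀ = 1.6356×-0.24192×-0.25138 + 0.97030×0.96789×0.99790 = 0.099467 + 0.937171 = 1.036638.
Q̄ = (S_0/π) × [bracket] = (2349/π) × 1.036638 = 775.10 W/m².
— Configuration B (ϕ=-14.0°):
cos h₀ = −tan(-14.0°) tan(+7.500°) = 0.0328, h₀ = 1.5380 rad.
Bracket: h₀ sin ϕ sin δ + cos ϕ cos δ sin h₀ = 1.5380×-0.24192×0.13053 + 0.97030×0.99144×0.99946 = -0.048567 + 0.961475 = 0.912908.
Q̄ = (S_0/π) × [bracket] = (2349/π) × 0.912908 = 682.59 W/m².
Ratio Q̄_A / Q̄_B = 775.10 / 682.59 = 1.136.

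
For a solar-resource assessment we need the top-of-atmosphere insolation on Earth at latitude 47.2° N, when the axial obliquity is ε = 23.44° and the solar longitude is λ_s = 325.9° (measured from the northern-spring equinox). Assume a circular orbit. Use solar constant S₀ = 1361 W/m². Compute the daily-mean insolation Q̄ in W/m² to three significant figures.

Solar declination: sin δ = sin ε · sin λ_s = sin 23.44° × sin 325.9° = -0.22302, so δ = -12.886°.
cos H₀ = −tan(+47.2°) tan(-12.886°) = 0.2471, H₀ = 1.3212 rad.
Bracket: H₀ sin φ sin δ + cos φ cos δ sin H₀ = 1.3212×0.73373×-0.22302 + 0.67944×0.97481×0.96900 = -0.216196 + 0.641793 = 0.425597.
Q̄ = (S₀/π) × [bracket] = (1361/π) × 0.425597 = 184.4 W/m².

Q̄ ≈ 184 W/m²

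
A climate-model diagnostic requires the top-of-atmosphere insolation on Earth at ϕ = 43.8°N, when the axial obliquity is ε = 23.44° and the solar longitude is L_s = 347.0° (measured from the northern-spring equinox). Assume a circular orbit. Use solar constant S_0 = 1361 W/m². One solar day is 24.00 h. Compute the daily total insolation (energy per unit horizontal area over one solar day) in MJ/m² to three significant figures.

23.4 MJ/m²

Solar declination: sin δ = sin ε · sin L_s = sin 23.44° × sin 347.0° = -0.08948, so δ = -5.134°.
cos h₀ = −tan(+43.8°) tan(-5.134°) = 0.0862, h₀ = 1.4845 rad.
Bracket: h₀ sin ϕ sin δ + cos ϕ cos δ sin h₀ = 1.4845×0.69214×-0.08948 + 0.72176×0.99599×0.99628 = -0.091939 + 0.716192 = 0.624253.
Q̄ = (S_0/π) × [bracket] = (1361/π) × 0.624253 = 270.44 W/m².
Daily total = Q̄ × 24.00 h × 3600 s/h = 270.44 × 24.00 × 3600 / 10⁶ = 23.37 MJ/m².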